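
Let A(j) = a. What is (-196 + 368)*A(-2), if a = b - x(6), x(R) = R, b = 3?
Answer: -516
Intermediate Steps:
a = -3 (a = 3 - 1*6 = 3 - 6 = -3)
A(j) = -3
(-196 + 368)*A(-2) = (-196 + 368)*(-3) = 172*(-3) = -516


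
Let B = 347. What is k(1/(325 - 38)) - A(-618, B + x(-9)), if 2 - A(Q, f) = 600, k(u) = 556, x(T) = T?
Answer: 1154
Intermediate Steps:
A(Q, f) = -598 (A(Q, f) = 2 - 1*600 = 2 - 600 = -598)
k(1/(325 - 38)) - A(-618, B + x(-9)) = 556 - 1*(-598) = 556 + 598 = 1154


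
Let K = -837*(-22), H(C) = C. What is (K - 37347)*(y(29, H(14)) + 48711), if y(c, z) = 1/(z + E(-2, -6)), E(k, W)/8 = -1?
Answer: -1844497037/2 ≈ -9.2225e+8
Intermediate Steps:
E(k, W) = -8 (E(k, W) = 8*(-1) = -8)
K = 18414
y(c, z) = 1/(-8 + z) (y(c, z) = 1/(z - 8) = 1/(-8 + z))
(K - 37347)*(y(29, H(14)) + 48711) = (18414 - 37347)*(1/(-8 + 14) + 48711) = -18933*(1/6 + 48711) = -18933*(⅙ + 48711) = -18933*292267/6 = -1844497037/2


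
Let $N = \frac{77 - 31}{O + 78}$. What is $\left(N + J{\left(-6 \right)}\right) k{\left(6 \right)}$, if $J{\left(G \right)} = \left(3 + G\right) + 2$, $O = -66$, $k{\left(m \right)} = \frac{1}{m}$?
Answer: $\frac{17}{36} \approx 0.47222$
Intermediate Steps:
$N = \frac{23}{6}$ ($N = \frac{77 - 31}{-66 + 78} = \frac{46}{12} = 46 \cdot \frac{1}{12} = \frac{23}{6} \approx 3.8333$)
$J{\left(G \right)} = 5 + G$
$\left(N + J{\left(-6 \right)}\right) k{\left(6 \right)} = \frac{\frac{23}{6} + \left(5 - 6\right)}{6} = \left(\frac{23}{6} - 1\right) \frac{1}{6} = \frac{17}{6} \cdot \frac{1}{6} = \frac{17}{36}$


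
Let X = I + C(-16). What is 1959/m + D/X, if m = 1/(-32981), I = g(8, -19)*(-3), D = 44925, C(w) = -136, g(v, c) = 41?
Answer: -16733977686/259 ≈ -6.4610e+7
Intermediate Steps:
I = -123 (I = 41*(-3) = -123)
m = -1/32981 ≈ -3.0320e-5
X = -259 (X = -123 - 136 = -259)
1959/m + D/X = 1959/(-1/32981) + 44925/(-259) = 1959*(-32981) + 44925*(-1/259) = -64609779 - 44925/259 = -16733977686/259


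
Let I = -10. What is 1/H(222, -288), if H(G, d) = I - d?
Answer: 1/278 ≈ 0.0035971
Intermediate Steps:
H(G, d) = -10 - d
1/H(222, -288) = 1/(-10 - 1*(-288)) = 1/(-10 + 288) = 1/278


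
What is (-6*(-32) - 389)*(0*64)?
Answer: 0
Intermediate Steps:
(-6*(-32) - 389)*(0*64) = (192 - 389)*0 = -197*0 = 0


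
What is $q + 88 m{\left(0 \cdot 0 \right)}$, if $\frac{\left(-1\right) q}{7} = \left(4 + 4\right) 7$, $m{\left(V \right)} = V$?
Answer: $-392$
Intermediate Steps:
$q = -392$ ($q = - 7 \left(4 + 4\right) 7 = - 7 \cdot 8 \cdot 7 = \left(-7\right) 56 = -392$)
$q + 88 m{\left(0 \cdot 0 \right)} = -392 + 88 \cdot 0 \cdot 0 = -392 + 88 \cdot 0 = -392 + 0 = -392$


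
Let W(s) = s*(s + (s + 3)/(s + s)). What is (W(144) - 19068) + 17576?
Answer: 38635/2 ≈ 19318.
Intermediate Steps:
W(s) = s*(s + (3 + s)/(2*s)) (W(s) = s*(s + (3 + s)/((2*s))) = s*(s + (3 + s)*(1/(2*s))) = s*(s + (3 + s)/(2*s)))
(W(144) - 19068) + 17576 = ((3/2 + 144**2 + (1/2)*144) - 19068) + 17576 = ((3/2 + 20736 + 72) - 19068) + 17576 = (41619/2 - 19068) + 17576 = 3483/2 + 17576 = 38635/2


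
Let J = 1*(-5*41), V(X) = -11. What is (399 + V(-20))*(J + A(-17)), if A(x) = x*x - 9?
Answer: 29100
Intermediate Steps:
J = -205 (J = 1*(-205) = -205)
A(x) = -9 + x² (A(x) = x² - 9 = -9 + x²)
(399 + V(-20))*(J + A(-17)) = (399 - 11)*(-205 + (-9 + (-17)²)) = 388*(-205 + (-9 + 289)) = 388*(-205 + 280) = 388*75 = 29100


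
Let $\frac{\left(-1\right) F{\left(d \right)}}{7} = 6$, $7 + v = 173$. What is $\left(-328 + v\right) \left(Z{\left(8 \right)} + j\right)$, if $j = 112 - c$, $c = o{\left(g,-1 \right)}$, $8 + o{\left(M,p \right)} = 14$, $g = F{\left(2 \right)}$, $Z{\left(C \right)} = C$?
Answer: $-18468$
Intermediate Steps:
$v = 166$ ($v = -7 + 173 = 166$)
$F{\left(d \right)} = -42$ ($F{\left(d \right)} = \left(-7\right) 6 = -42$)
$g = -42$
$o{\left(M,p \right)} = 6$ ($o{\left(M,p \right)} = -8 + 14 = 6$)
$c = 6$
$j = 106$ ($j = 112 - 6 = 106$)
$\left(-328 + v\right) \left(Z{\left(8 \right)} + j\right) = \left(-328 + 166\right) \left(8 + 106\right) = \left(-162\right) 114 = -18468$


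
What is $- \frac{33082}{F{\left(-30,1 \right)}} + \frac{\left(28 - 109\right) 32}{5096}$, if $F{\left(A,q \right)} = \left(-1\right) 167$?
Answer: $\frac{21019126}{106379} \approx 197.59$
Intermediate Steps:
$F{\left(A,q \right)} = -167$
$- \frac{33082}{F{\left(-30,1 \right)}} + \frac{\left(28 - 109\right) 32}{5096} = - \frac{33082}{-167} + \frac{\left(28 - 109\right) 32}{5096} = \left(-33082\right) \left(- \frac{1}{167}\right) + \left(-81\right) 32 \cdot \frac{1}{5096} = \frac{33082}{167} - \frac{324}{637} = \frac{21019126}{106379}$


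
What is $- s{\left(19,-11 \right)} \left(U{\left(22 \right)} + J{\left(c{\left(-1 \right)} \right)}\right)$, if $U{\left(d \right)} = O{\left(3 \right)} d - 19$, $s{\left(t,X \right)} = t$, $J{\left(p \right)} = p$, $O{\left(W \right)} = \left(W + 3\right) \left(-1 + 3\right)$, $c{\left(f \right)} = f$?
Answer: $-4636$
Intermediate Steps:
$O{\left(W \right)} = 6 + 2 W$ ($O{\left(W \right)} = \left(3 + W\right) 2 = 6 + 2 W$)
$U{\left(d \right)} = -19 + 12 d$ ($U{\left(d \right)} = \left(6 + 2 \cdot 3\right) d - 19 = \left(6 + 6\right) d - 19 = 12 d - 19 = -19 + 12 d$)
$- s{\left(19,-11 \right)} \left(U{\left(22 \right)} + J{\left(c{\left(-1 \right)} \right)}\right) = \left(-1\right) 19 \left(\left(-19 + 12 \cdot 22\right) - 1\right) = - 19 \left(\left(-19 + 264\right) - 1\right) = - 19 \left(245 - 1\right) = \left(-19\right) 244 = -4636$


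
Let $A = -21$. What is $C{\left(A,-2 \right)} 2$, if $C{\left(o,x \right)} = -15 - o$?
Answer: $12$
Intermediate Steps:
$C{\left(A,-2 \right)} 2 = \left(-15 - -21\right) 2 = \left(-15 + 21\right) 2 = 6 \cdot 2 = 12$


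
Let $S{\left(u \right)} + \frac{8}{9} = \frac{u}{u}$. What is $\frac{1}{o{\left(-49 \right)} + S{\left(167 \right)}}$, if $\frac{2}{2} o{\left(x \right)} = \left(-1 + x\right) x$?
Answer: $\frac{9}{22051} \approx 0.00040814$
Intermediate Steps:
$S{\left(u \right)} = \frac{1}{9}$ ($S{\left(u \right)} = - \frac{8}{9} + \frac{u}{u} = - \frac{8}{9} + 1 = \frac{1}{9}$)
$o{\left(x \right)} = x \left(-1 + x\right)$ ($o{\left(x \right)} = \left(-1 + x\right) x = x \left(-1 + x\right)$)
$\frac{1}{o{\left(-49 \right)} + S{\left(167 \right)}} = \frac{1}{- 49 \left(-1 - 49\right) + \frac{1}{9}} = \frac{1}{\left(-49\right) \left(-50\right) + \frac{1}{9}} = \frac{1}{2450 + \frac{1}{9}} = \frac{1}{\frac{22051}{9}} = \frac{9}{22051}$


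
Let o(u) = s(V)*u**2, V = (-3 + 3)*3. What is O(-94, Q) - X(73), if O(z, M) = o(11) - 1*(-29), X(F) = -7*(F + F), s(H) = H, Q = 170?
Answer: 1051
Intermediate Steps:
V = 0 (V = 0*3 = 0)
X(F) = -14*F
o(u) = 0 (o(u) = 0*u**2 = 0)
O(z, M) = 29 (O(z, M) = 0 - 1*(-29) = 0 + 29 = 29)
O(-94, Q) - X(73) = 29 - (-14)*73 = 29 - 1*(-1022) = 29 + 1022 = 1051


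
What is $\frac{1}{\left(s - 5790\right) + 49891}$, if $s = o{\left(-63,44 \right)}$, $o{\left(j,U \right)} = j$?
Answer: $\frac{1}{44038} \approx 2.2708 \cdot 10^{-5}$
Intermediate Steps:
$s = -63$
$\frac{1}{\left(s - 5790\right) + 49891} = \frac{1}{\left(-63 - 5790\right) + 49891} = \frac{1}{-5853 + 49891} = \frac{1}{44038}$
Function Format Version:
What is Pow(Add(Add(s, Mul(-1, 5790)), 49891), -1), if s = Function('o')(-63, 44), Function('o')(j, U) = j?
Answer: Rational(1, 44038) ≈ 2.2708e-5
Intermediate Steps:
s = -63
Pow(Add(Add(s, Mul(-1, 5790)), 49891), -1) = Pow(Add(Add(-63, Mul(-1, 5790)), 49891), -1) = Pow(Add(Add(-63, -5790), 49891), -1) = Pow(Add(-5853, 49891), -1) = Pow(44038, -1) = Rational(1, 44038)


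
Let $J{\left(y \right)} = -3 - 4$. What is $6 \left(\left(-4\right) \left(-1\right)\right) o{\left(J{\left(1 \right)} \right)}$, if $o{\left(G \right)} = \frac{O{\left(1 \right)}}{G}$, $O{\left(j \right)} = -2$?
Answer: $\frac{48}{7} \approx 6.8571$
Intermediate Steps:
$J{\left(y \right)} = -7$
$o{\left(G \right)} = - \frac{2}{G}$
$6 \left(\left(-4\right) \left(-1\right)\right) o{\left(J{\left(1 \right)} \right)} = 6 \left(\left(-4\right) \left(-1\right)\right) \left(- \frac{2}{-7}\right) = 6 \cdot 4 \left(\left(-2\right) \left(- \frac{1}{7}\right)\right) = 24 \cdot \frac{2}{7} = \frac{48}{7}$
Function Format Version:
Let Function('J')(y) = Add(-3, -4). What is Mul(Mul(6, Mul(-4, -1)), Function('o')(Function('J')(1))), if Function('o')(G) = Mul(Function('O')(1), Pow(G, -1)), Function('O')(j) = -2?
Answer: Rational(48, 7) ≈ 6.8571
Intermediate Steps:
Function('J')(y) = -7
Function('o')(G) = Mul(-2, Pow(G, -1))
Mul(Mul(6, Mul(-4, -1)), Function('o')(Function('J')(1))) = Mul(Mul(6, Mul(-4, -1)), Mul(-2, Pow(-7, -1))) = Mul(Mul(6, 4), Mul(-2, Rational(-1, 7))) = Mul(24, Rational(2, 7)) = Rational(48, 7)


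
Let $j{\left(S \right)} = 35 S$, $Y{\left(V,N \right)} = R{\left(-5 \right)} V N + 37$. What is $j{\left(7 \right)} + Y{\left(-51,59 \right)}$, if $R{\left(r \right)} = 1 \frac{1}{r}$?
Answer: $\frac{4419}{5} \approx 883.8$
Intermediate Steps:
$R{\left(r \right)} = \frac{1}{r}$
$Y{\left(V,N \right)} = 37 - \frac{N V}{5}$ ($Y{\left(V,N \right)} = \frac{V}{-5} N + 37 = - \frac{V}{5} N + 37 = - \frac{N V}{5} + 37 = 37 - \frac{N V}{5}$)
$j{\left(7 \right)} + Y{\left(-51,59 \right)} = 35 \cdot 7 - \left(-37 + \frac{59}{5} \left(-51\right)\right) = 245 + \left(37 + \frac{3009}{5}\right) = 245 + \frac{3194}{5} = \frac{4419}{5}$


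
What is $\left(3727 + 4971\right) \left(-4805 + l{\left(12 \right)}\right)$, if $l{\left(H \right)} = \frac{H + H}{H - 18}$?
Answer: $-41828682$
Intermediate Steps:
$l{\left(H \right)} = \frac{2 H}{-18 + H}$
$\left(3727 + 4971\right) \left(-4805 + l{\left(12 \right)}\right) = \left(3727 + 4971\right) \left(-4805 + 2 \cdot 12 \frac{1}{-18 + 12}\right) = 8698 \left(-4805 + 2 \cdot 12 \frac{1}{-6}\right) = 8698 \left(-4805 + 2 \cdot 12 \left(- \frac{1}{6}\right)\right) = 8698 \left(-4805 - 4\right) = 8698 \left(-4809\right) = -41828682$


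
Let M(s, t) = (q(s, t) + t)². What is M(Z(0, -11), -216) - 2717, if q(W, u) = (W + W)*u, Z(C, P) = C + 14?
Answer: 39234979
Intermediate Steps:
Z(C, P) = 14 + C
q(W, u) = 2*W*u (q(W, u) = (2*W)*u = 2*W*u)
M(s, t) = (t + 2*s*t)² (M(s, t) = (2*s*t + t)² = (t + 2*s*t)²)
M(Z(0, -11), -216) - 2717 = (-216)²*(1 + 2*(14 + 0))² - 2717 = 46656*(1 + 2*14)² - 2717 = 46656*(1 + 28)² - 2717 = 46656*29² - 2717 = 46656*841 - 2717 = 39237696 - 2717 = 39234979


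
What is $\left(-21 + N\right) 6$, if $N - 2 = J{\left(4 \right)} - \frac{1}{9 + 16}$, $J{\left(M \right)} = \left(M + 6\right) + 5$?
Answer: $- \frac{606}{25} \approx -24.24$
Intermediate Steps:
$J{\left(M \right)} = 11 + M$ ($J{\left(M \right)} = \left(6 + M\right) + 5 = 11 + M$)
$N = \frac{424}{25}$ ($N = 2 + \left(\left(11 + 4\right) - \frac{1}{9 + 16}\right) = 2 + \left(15 - \frac{1}{25}\right) = 2 + \frac{374}{25} = \frac{424}{25} \approx 16.96$)
$\left(-21 + N\right) 6 = \left(-21 + \frac{424}{25}\right) 6 = \left(- \frac{101}{25}\right) 6 = - \frac{606}{25}$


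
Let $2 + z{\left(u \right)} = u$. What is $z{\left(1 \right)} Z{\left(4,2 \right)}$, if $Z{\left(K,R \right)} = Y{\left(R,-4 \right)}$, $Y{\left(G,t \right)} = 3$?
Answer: $-3$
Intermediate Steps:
$z{\left(u \right)} = -2 + u$
$Z{\left(K,R \right)} = 3$
$z{\left(1 \right)} Z{\left(4,2 \right)} = \left(-2 + 1\right) 3 = \left(-1\right) 3 = -3$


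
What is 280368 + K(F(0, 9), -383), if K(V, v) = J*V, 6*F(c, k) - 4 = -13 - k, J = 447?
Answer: 279027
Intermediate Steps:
F(c, k) = -3/2 - k/6 (F(c, k) = 2/3 + (-13 - k)/6 = 2/3 + (-13/6 - k/6) = -3/2 - k/6)
K(V, v) = 447*V
280368 + K(F(0, 9), -383) = 280368 + 447*(-3/2 - 1/6*9) = 280368 + 447*(-3/2 - 3/2) = 280368 + 447*(-3) = 280368 - 1341 = 279027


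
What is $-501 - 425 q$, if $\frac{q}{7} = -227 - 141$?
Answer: $1094299$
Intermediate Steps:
$q = -2576$ ($q = 7 \left(-227 - 141\right) = 7 \left(-368\right) = -2576$)
$-501 - 425 q = -501 - -1094800 = -501 + 1094800 = 1094299$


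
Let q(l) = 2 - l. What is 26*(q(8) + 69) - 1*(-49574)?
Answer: 51212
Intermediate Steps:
26*(q(8) + 69) - 1*(-49574) = 26*((2 - 1*8) + 69) - 1*(-49574) = 26*((2 - 8) + 69) + 49574 = 26*(-6 + 69) + 49574 = 26*63 + 49574 = 1638 + 49574 = 51212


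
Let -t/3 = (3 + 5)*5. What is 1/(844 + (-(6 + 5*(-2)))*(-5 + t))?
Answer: 1/344 ≈ 0.0029070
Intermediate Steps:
t = -120 (t = -3*(3 + 5)*5 = -24*5 = -3*40 = -120)
1/(844 + (-(6 + 5*(-2)))*(-5 + t)) = 1/(844 + (-(6 + 5*(-2)))*(-5 - 120)) = 1/(844 - (6 - 10)*(-125)) = 1/(844 - 1*(-4)*(-125)) = 1/(844 + 4*(-125)) = 1/(844 - 500) = 1/344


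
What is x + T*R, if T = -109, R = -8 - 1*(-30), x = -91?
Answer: -2489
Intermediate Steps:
R = 22 (R = -8 + 30 = 22)
x + T*R = -91 - 109*22 = -91 - 2398 = -2489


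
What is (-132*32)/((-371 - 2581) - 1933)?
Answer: 4224/4885 ≈ 0.86469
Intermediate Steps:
(-132*32)/((-371 - 2581) - 1933) = -4224/(-2952 - 1933) = -4224/(-4885) = -4224*(-1/4885) = 4224/4885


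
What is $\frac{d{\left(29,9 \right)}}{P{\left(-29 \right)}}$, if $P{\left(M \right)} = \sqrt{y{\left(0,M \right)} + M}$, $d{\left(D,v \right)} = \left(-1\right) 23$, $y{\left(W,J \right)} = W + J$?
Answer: $\frac{23 i \sqrt{58}}{58} \approx 3.02 i$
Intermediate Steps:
$y{\left(W,J \right)} = J + W$
$d{\left(D,v \right)} = -23$
$P{\left(M \right)} = \sqrt{2} \sqrt{M}$ ($P{\left(M \right)} = \sqrt{\left(M + 0\right) + M} = \sqrt{M + M} = \sqrt{2 M} = \sqrt{2} \sqrt{M}$)
$\frac{d{\left(29,9 \right)}}{P{\left(-29 \right)}} = - \frac{23}{\sqrt{2} \sqrt{-29}} = - \frac{23}{\sqrt{2} i \sqrt{29}} = - \frac{23}{i \sqrt{58}} = - 23 \left(- \frac{i \sqrt{58}}{58}\right) = \frac{23 i \sqrt{58}}{58}$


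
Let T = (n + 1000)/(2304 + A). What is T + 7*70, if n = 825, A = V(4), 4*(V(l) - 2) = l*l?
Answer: 226745/462 ≈ 490.79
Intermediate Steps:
V(l) = 2 + l²/4 (V(l) = 2 + (l*l)/4 = 2 + l²/4)
A = 6 (A = 2 + (¼)*4² = 2 + (¼)*16 = 2 + 4 = 6)
T = 365/462 (T = (825 + 1000)/(2304 + 6) = 1825/2310 = 1825*(1/2310) = 365/462 ≈ 0.79004)
T + 7*70 = 365/462 + 7*70 = 365/462 + 490 = 226745/462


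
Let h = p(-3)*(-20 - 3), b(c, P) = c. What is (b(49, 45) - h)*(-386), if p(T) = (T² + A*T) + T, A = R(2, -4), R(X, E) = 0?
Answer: -72182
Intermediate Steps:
A = 0
p(T) = T + T² (p(T) = (T² + 0*T) + T = (T² + 0) + T = T² + T = T + T²)
h = -138 (h = (-3*(1 - 3))*(-20 - 3) = -3*(-2)*(-23) = 6*(-23) = -138)
(b(49, 45) - h)*(-386) = (49 - 1*(-138))*(-386) = (49 + 138)*(-386) = 187*(-386) = -72182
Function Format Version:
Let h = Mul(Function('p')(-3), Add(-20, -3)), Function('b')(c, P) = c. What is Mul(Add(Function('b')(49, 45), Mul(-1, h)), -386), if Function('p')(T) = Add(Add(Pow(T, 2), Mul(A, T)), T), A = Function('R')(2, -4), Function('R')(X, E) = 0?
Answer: -72182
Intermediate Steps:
A = 0
Function('p')(T) = Add(T, Pow(T, 2)) (Function('p')(T) = Add(Add(Pow(T, 2), Mul(0, T)), T) = Add(Add(Pow(T, 2), 0), T) = Add(Pow(T, 2), T) = Add(T, Pow(T, 2)))
h = -138 (h = Mul(Mul(-3, Add(1, -3)), Add(-20, -3)) = Mul(Mul(-3, -2), -23) = Mul(6, -23) = -138)
Mul(Add(Function('b')(49, 45), Mul(-1, h)), -386) = Mul(Add(49, Mul(-1, -138)), -386) = Mul(Add(49, 138), -386) = Mul(187, -386) = -72182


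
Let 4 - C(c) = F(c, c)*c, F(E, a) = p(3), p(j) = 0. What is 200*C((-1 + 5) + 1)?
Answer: 800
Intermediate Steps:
F(E, a) = 0
C(c) = 4 (C(c) = 4 - 0*c = 4 - 1*0 = 4 + 0 = 4)
200*C((-1 + 5) + 1) = 200*4 = 800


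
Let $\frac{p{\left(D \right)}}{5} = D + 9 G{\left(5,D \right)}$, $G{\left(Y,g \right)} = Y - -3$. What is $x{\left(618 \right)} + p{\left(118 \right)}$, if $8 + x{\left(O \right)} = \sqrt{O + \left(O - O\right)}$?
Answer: $942 + \sqrt{618} \approx 966.86$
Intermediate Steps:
$x{\left(O \right)} = -8 + \sqrt{O}$ ($x{\left(O \right)} = -8 + \sqrt{O + \left(O - O\right)} = -8 + \sqrt{O + 0} = -8 + \sqrt{O}$)
$G{\left(Y,g \right)} = 3 + Y$ ($G{\left(Y,g \right)} = Y + 3 = 3 + Y$)
$p{\left(D \right)} = 360 + 5 D$ ($p{\left(D \right)} = 5 \left(D + 9 \left(3 + 5\right)\right) = 5 \left(D + 9 \cdot 8\right) = 5 \left(D + 72\right) = 5 \left(72 + D\right) = 360 + 5 D$)
$x{\left(618 \right)} + p{\left(118 \right)} = \left(-8 + \sqrt{618}\right) + \left(360 + 5 \cdot 118\right) = \left(-8 + \sqrt{618}\right) + \left(360 + 590\right) = \left(-8 + \sqrt{618}\right) + 950 = 942 + \sqrt{618}$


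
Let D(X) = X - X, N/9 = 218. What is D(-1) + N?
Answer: 1962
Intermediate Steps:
N = 1962 (N = 9*218 = 1962)
D(X) = 0
D(-1) + N = 0 + 1962 = 1962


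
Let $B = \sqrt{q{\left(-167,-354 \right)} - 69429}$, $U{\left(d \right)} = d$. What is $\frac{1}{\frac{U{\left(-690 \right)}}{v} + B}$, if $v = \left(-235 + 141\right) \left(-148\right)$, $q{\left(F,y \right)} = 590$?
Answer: $- \frac{104340}{144819111623} - \frac{48385936 i \sqrt{68839}}{3330839567329} \approx -7.2049 \cdot 10^{-7} - 0.0038114 i$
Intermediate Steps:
$v = 13912$ ($v = \left(-94\right) \left(-148\right) = 13912$)
$B = i \sqrt{68839}$ ($B = \sqrt{590 - 69429} = \sqrt{-68839} = i \sqrt{68839} \approx 262.37 i$)
$\frac{1}{\frac{U{\left(-690 \right)}}{v} + B} = \frac{1}{- \frac{690}{13912} + i \sqrt{68839}} = \frac{1}{\left(-690\right) \frac{1}{13912} + i \sqrt{68839}} = \frac{1}{- \frac{345}{6956} + i \sqrt{68839}}$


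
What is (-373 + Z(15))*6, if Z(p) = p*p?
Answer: -888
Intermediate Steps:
Z(p) = p²
(-373 + Z(15))*6 = (-373 + 15²)*6 = (-373 + 225)*6 = -148*6 = -888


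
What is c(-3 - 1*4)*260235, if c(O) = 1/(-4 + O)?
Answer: -260235/11 ≈ -23658.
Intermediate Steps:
c(-3 - 1*4)*260235 = 260235/(-4 + (-3 - 1*4)) = 260235/(-4 + (-3 - 4)) = 260235/(-4 - 7) = 260235/(-11) = -1/11*260235 = -260235/11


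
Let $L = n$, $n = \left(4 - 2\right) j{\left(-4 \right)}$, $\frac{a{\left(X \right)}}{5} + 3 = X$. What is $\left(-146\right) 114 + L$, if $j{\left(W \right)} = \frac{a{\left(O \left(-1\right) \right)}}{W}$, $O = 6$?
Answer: $- \frac{33243}{2} \approx -16622.0$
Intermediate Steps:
$a{\left(X \right)} = -15 + 5 X$
$j{\left(W \right)} = - \frac{45}{W}$ ($j{\left(W \right)} = \frac{-15 + 5 \cdot 6 \left(-1\right)}{W} = \frac{-15 + 5 \left(-6\right)}{W} = \frac{-15 - 30}{W} = - \frac{45}{W}$)
$n = \frac{45}{2}$ ($n = \left(4 - 2\right) \left(- \frac{45}{-4}\right) = 2 \left(\left(-45\right) \left(- \frac{1}{4}\right)\right) = 2 \cdot \frac{45}{4} = \frac{45}{2} \approx 22.5$)
$L = \frac{45}{2} \approx 22.5$
$\left(-146\right) 114 + L = \left(-146\right) 114 + \frac{45}{2} = -16644 + \frac{45}{2} = - \frac{33243}{2}$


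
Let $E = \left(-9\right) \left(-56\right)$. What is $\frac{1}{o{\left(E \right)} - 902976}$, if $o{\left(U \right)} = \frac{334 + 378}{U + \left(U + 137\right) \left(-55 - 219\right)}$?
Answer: $- \frac{87565}{79069093796} \approx -1.1074 \cdot 10^{-6}$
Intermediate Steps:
$E = 504$
$o{\left(U \right)} = \frac{712}{-37538 - 273 U}$ ($o{\left(U \right)} = \frac{712}{U + \left(137 + U\right) \left(-274\right)} = \frac{712}{U - \left(37538 + 274 U\right)} = \frac{712}{-37538 - 273 U}$)
$\frac{1}{o{\left(E \right)} - 902976} = \frac{1}{- \frac{712}{37538 + 273 \cdot 504} - 902976} = \frac{1}{- \frac{712}{37538 + 137592} - 902976} = \frac{1}{- \frac{712}{175130} - 902976} = \frac{1}{\left(-712\right) \frac{1}{175130} - 902976} = \frac{1}{- \frac{356}{87565} - 902976} = \frac{1}{- \frac{79069093796}{87565}} = - \frac{87565}{79069093796}$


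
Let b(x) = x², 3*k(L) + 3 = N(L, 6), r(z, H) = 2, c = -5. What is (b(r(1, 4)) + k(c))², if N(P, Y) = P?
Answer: 16/9 ≈ 1.7778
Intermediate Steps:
k(L) = -1 + L/3
(b(r(1, 4)) + k(c))² = (2² + (-1 + (⅓)*(-5)))² = (4 + (-1 - 5/3))² = (4 - 8/3)² = (4/3)² = 16/9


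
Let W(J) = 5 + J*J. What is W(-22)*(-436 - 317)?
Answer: -368217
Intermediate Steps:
W(J) = 5 + J²
W(-22)*(-436 - 317) = (5 + (-22)²)*(-436 - 317) = (5 + 484)*(-753) = 489*(-753) = -368217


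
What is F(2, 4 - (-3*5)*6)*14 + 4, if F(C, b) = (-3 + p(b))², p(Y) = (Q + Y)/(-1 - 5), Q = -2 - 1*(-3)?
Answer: 89455/18 ≈ 4969.7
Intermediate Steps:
Q = 1 (Q = -2 + 3 = 1)
p(Y) = -⅙ - Y/6 (p(Y) = (1 + Y)/(-1 - 5) = (1 + Y)/(-6) = (1 + Y)*(-⅙) = -⅙ - Y/6)
F(C, b) = (-19/6 - b/6)² (F(C, b) = (-3 + (-⅙ - b/6))² = (-19/6 - b/6)²)
F(2, 4 - (-3*5)*6)*14 + 4 = ((19 + (4 - (-3*5)*6))²/36)*14 + 4 = ((19 + (4 - (-15)*6))²/36)*14 + 4 = ((19 + (4 - 1*(-90)))²/36)*14 + 4 = ((19 + (4 + 90))²/36)*14 + 4 = ((19 + 94)²/36)*14 + 4 = ((1/36)*113²)*14 + 4 = ((1/36)*12769)*14 + 4 = (12769/36)*14 + 4 = 89383/18 + 4 = 89455/18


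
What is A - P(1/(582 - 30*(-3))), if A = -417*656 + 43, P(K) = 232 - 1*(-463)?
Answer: -274204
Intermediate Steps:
P(K) = 695 (P(K) = 232 + 463 = 695)
A = -273509 (A = -273552 + 43 = -273509)
A - P(1/(582 - 30*(-3))) = -273509 - 1*695 = -273509 - 695 = -274204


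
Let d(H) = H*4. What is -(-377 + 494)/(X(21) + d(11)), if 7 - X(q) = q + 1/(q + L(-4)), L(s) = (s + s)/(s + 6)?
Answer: -1989/509 ≈ -3.9077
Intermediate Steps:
L(s) = 2*s/(6 + s) (L(s) = (2*s)/(6 + s) = 2*s/(6 + s))
d(H) = 4*H
X(q) = 7 - q - 1/(-4 + q) (X(q) = 7 - (q + 1/(q + 2*(-4)/(6 - 4))) = 7 - (q + 1/(q + 2*(-4)/2)) = 7 - (q + 1/(q + 2*(-4)*(½))) = 7 - (q + 1/(q - 4)) = 7 - (q + 1/(-4 + q)) = 7 + (-q - 1/(-4 + q)) = 7 - q - 1/(-4 + q))
-(-377 + 494)/(X(21) + d(11)) = -(-377 + 494)/((-29 - 1*21² + 11*21)/(-4 + 21) + 4*11) = -117/((-29 - 1*441 + 231)/17 + 44) = -117/((-29 - 441 + 231)/17 + 44) = -117/((1/17)*(-239) + 44) = -117/(-239/17 + 44) = -117/509/17 = -117*17/509 = -1*1989/509 = -1989/509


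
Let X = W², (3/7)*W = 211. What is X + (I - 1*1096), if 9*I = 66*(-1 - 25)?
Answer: 2169949/9 ≈ 2.4111e+5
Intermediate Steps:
W = 1477/3 (W = (7/3)*211 = 1477/3 ≈ 492.33)
I = -572/3 (I = (66*(-1 - 25))/9 = (66*(-26))/9 = (⅑)*(-1716) = -572/3 ≈ -190.67)
X = 2181529/9 (X = (1477/3)² = 2181529/9 ≈ 2.4239e+5)
X + (I - 1*1096) = 2181529/9 + (-572/3 - 1*1096) = 2181529/9 + (-572/3 - 1096) = 2181529/9 - 3860/3 = 2169949/9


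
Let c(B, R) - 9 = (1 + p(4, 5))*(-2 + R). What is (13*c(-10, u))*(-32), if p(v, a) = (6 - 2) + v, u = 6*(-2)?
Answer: 48672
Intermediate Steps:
u = -12
p(v, a) = 4 + v
c(B, R) = -9 + 9*R (c(B, R) = 9 + (1 + (4 + 4))*(-2 + R) = 9 + (1 + 8)*(-2 + R) = 9 + 9*(-2 + R) = 9 + (-18 + 9*R) = -9 + 9*R)
(13*c(-10, u))*(-32) = (13*(-9 + 9*(-12)))*(-32) = (13*(-9 - 108))*(-32) = (13*(-117))*(-32) = -1521*(-32) = 48672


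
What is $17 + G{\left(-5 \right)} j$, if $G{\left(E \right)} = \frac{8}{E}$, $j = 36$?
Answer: $- \frac{203}{5} \approx -40.6$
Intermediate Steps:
$17 + G{\left(-5 \right)} j = 17 + \frac{8}{-5} \cdot 36 = 17 + 8 \left(- \frac{1}{5}\right) 36 = 17 - \frac{288}{5} = - \frac{203}{5}$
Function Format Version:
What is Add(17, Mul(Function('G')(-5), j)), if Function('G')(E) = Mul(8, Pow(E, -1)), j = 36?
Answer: Rational(-203, 5) ≈ -40.600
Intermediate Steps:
Add(17, Mul(Function('G')(-5), j)) = Add(17, Mul(Mul(8, Pow(-5, -1)), 36)) = Add(17, Mul(Mul(8, Rational(-1, 5)), 36)) = Add(17, Mul(Rational(-8, 5), 36)) = Add(17, Rational(-288, 5)) = Rational(-203, 5)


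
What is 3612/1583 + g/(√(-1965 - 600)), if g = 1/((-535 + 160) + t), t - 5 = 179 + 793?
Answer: 3612/1583 - I*√285/514710 ≈ 2.2817 - 3.2799e-5*I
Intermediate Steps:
t = 977 (t = 5 + (179 + 793) = 5 + 972 = 977)
g = 1/602 (g = 1/((-535 + 160) + 977) = 1/(-375 + 977) = 1/602 ≈ 0.0016611)
3612/1583 + g/(√(-1965 - 600)) = 3612/1583 + 1/(602*(√(-1965 - 600))) = 3612*(1/1583) + 1/(602*(√(-2565))) = 3612/1583 + 1/(602*((3*I*√285))) = 3612/1583 + (-I*√285/855)/602 = 3612/1583 - I*√285/514710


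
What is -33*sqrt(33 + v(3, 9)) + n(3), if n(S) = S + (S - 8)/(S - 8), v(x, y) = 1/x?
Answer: 4 - 110*sqrt(3) ≈ -186.53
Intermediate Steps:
n(S) = 1 + S (n(S) = S + (-8 + S)/(-8 + S) = S + 1 = 1 + S)
-33*sqrt(33 + v(3, 9)) + n(3) = -33*sqrt(33 + 1/3) + (1 + 3) = -33*sqrt(33 + 1/3) + 4 = -110*sqrt(3) + 4 = 4 - 110*sqrt(3)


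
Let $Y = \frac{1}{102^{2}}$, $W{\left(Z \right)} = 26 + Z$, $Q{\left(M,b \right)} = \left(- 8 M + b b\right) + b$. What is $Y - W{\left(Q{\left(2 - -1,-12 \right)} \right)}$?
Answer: $- \frac{1394135}{10404} \approx -134.0$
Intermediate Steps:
$Q{\left(M,b \right)} = b + b^{2} - 8 M$ ($Q{\left(M,b \right)} = \left(- 8 M + b^{2}\right) + b = \left(b^{2} - 8 M\right) + b = b + b^{2} - 8 M$)
$Y = \frac{1}{10404} \approx 9.6117 \cdot 10^{-5}$
$Y - W{\left(Q{\left(2 - -1,-12 \right)} \right)} = \frac{1}{10404} - \left(26 - \left(12 - 144 + 8 \left(2 - -1\right)\right)\right) = \frac{1}{10404} - \left(26 - \left(-132 + 8 \left(2 + 1\right)\right)\right) = \frac{1}{10404} - \left(26 - -108\right) = \frac{1}{10404} - \left(26 + 108\right) = \frac{1}{10404} - 134 = - \frac{1394135}{10404}$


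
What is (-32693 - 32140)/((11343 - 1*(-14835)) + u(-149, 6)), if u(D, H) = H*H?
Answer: -21611/8738 ≈ -2.4732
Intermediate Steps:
u(D, H) = H**2
(-32693 - 32140)/((11343 - 1*(-14835)) + u(-149, 6)) = (-32693 - 32140)/((11343 - 1*(-14835)) + 6**2) = -64833/((11343 + 14835) + 36) = -64833/(26178 + 36) = -64833/26214 = -64833*1/26214 = -21611/8738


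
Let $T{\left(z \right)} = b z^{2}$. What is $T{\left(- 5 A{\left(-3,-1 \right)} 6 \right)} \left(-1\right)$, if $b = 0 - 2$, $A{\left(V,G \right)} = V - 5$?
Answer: $115200$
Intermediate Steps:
$A{\left(V,G \right)} = -5 + V$ ($A{\left(V,G \right)} = V - 5 = -5 + V$)
$b = -2$ ($b = 0 - 2 = -2$)
$T{\left(z \right)} = - 2 z^{2}$
$T{\left(- 5 A{\left(-3,-1 \right)} 6 \right)} \left(-1\right) = - 2 \left(- 5 \left(-5 - 3\right) 6\right)^{2} \left(-1\right) = - 2 \left(\left(-5\right) \left(-8\right) 6\right)^{2} \left(-1\right) = - 2 \left(40 \cdot 6\right)^{2} \left(-1\right) = - 2 \cdot 240^{2} \left(-1\right) = \left(-2\right) 57600 \left(-1\right) = \left(-115200\right) \left(-1\right) = 115200$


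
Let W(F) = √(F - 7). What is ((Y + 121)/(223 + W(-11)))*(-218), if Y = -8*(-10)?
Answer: -9771414/49747 + 131454*I*√2/49747 ≈ -196.42 + 3.737*I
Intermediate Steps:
Y = 80
W(F) = √(-7 + F)
((Y + 121)/(223 + W(-11)))*(-218) = ((80 + 121)/(223 + √(-7 - 11)))*(-218) = (201/(223 + √(-18)))*(-218) = (201/(223 + 3*I*√2))*(-218) = -43818/(223 + 3*I*√2)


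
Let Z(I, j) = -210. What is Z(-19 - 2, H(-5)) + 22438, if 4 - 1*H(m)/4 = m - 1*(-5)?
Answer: 22228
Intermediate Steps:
H(m) = -4 - 4*m (H(m) = 16 - 4*(m - 1*(-5)) = 16 - 4*(m + 5) = 16 - 4*(5 + m) = 16 + (-20 - 4*m) = -4 - 4*m)
Z(-19 - 2, H(-5)) + 22438 = -210 + 22438 = 22228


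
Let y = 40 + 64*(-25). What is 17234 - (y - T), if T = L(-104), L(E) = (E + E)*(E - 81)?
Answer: 57274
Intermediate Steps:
L(E) = 2*E*(-81 + E) (L(E) = (2*E)*(-81 + E) = 2*E*(-81 + E))
T = 38480 (T = 2*(-104)*(-81 - 104) = 2*(-104)*(-185) = 38480)
y = -1560 (y = 40 - 1600 = -1560)
17234 - (y - T) = 17234 - (-1560 - 1*38480) = 17234 - (-1560 - 38480) = 17234 - 1*(-40040) = 17234 + 40040 = 57274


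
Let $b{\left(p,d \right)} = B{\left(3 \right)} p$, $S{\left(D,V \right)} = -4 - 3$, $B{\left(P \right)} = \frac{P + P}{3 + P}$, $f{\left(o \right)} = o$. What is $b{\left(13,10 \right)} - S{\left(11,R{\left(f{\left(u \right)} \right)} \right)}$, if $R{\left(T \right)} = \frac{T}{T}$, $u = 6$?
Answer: $20$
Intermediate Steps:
$B{\left(P \right)} = \frac{2 P}{3 + P}$
$R{\left(T \right)} = 1$
$S{\left(D,V \right)} = -7$
$b{\left(p,d \right)} = p$ ($b{\left(p,d \right)} = 2 \cdot 3 \frac{1}{3 + 3} p = 2 \cdot 3 \cdot \frac{1}{6} p = 1 p = p$)
$b{\left(13,10 \right)} - S{\left(11,R{\left(f{\left(u \right)} \right)} \right)} = 13 - -7 = 13 + 7 = 20$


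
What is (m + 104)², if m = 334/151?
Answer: 257217444/22801 ≈ 11281.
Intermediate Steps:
m = 334/151 (m = 334*(1/151) = 334/151 ≈ 2.2119)
(m + 104)² = (334/151 + 104)² = (16038/151)² = 257217444/22801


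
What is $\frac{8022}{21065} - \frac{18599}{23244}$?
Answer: $- \frac{205324567}{489634860} \approx -0.41934$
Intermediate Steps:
$\frac{8022}{21065} - \frac{18599}{23244} = - \frac{205324567}{489634860}$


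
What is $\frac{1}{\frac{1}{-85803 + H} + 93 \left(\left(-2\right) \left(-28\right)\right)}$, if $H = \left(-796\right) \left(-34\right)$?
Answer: $\frac{58739}{305912711} \approx 0.00019201$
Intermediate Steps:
$H = 27064$
$\frac{1}{\frac{1}{-85803 + H} + 93 \left(\left(-2\right) \left(-28\right)\right)} = \frac{1}{\frac{1}{-85803 + 27064} + 93 \left(\left(-2\right) \left(-28\right)\right)} = \frac{1}{\frac{1}{-58739} + 93 \cdot 56} = \frac{1}{- \frac{1}{58739} + 5208} = \frac{1}{\frac{305912711}{58739}} = \frac{58739}{305912711}$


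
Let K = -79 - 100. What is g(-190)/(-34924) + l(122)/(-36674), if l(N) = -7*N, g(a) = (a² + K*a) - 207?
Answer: -1266898763/640401388 ≈ -1.9783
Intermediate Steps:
K = -179
g(a) = -207 + a² - 179*a (g(a) = (a² - 179*a) - 207 = -207 + a² - 179*a)
g(-190)/(-34924) + l(122)/(-36674) = (-207 + (-190)² - 179*(-190))/(-34924) - 7*122/(-36674) = (-207 + 36100 + 34010)*(-1/34924) - 854*(-1/36674) = 69903*(-1/34924) + 427/18337 = -69903/34924 + 427/18337 = -1266898763/640401388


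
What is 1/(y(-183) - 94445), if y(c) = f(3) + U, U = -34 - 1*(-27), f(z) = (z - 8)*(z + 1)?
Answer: -1/94472 ≈ -1.0585e-5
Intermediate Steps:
f(z) = (1 + z)*(-8 + z) (f(z) = (-8 + z)*(1 + z) = (1 + z)*(-8 + z))
U = -7 (U = -34 + 27 = -7)
y(c) = -27 (y(c) = (-8 + 3**2 - 7*3) - 7 = (-8 + 9 - 21) - 7 = -20 - 7 = -27)
1/(y(-183) - 94445) = 1/(-27 - 94445) = 1/(-94472) = -1/94472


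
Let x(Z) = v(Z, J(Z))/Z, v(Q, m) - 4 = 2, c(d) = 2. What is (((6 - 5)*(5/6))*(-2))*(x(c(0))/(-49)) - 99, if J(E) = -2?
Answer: -4846/49 ≈ -98.898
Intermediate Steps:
v(Q, m) = 6 (v(Q, m) = 4 + 2 = 6)
x(Z) = 6/Z
(((6 - 5)*(5/6))*(-2))*(x(c(0))/(-49)) - 99 = (((6 - 5)*(5/6))*(-2))*((6/2)/(-49)) - 99 = ((1*(5*(⅙)))*(-2))*((6*(½))*(-1/49)) - 99 = ((1*(⅚))*(-2))*(3*(-1/49)) - 99 = ((⅚)*(-2))*(-3/49) - 99 = -5/3*(-3/49) - 99 = 5/49 - 99 = -4846/49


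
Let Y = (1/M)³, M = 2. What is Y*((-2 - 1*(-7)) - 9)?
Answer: -½ ≈ -0.50000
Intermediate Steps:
Y = ⅛ (Y = (1/2)³ = (½)³ = ⅛ ≈ 0.12500)
Y*((-2 - 1*(-7)) - 9) = ((-2 - 1*(-7)) - 9)/8 = ((-2 + 7) - 9)/8 = (5 - 9)/8 = (⅛)*(-4) = -½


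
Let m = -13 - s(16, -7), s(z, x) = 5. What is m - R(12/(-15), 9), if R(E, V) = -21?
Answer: 3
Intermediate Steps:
m = -18 (m = -13 - 1*5 = -13 - 5 = -18)
m - R(12/(-15), 9) = -18 - 1*(-21) = -18 + 21 = 3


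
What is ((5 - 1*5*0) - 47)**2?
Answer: 1764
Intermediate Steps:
((5 - 1*5*0) - 47)**2 = ((5 - 5*0) - 47)**2 = ((5 + 0) - 47)**2 = (5 - 47)**2 = (-42)**2 = 1764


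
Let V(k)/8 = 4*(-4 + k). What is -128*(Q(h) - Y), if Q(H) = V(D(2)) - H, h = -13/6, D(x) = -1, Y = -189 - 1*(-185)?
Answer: 59072/3 ≈ 19691.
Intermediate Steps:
Y = -4 (Y = -189 + 185 = -4)
h = -13/6 (h = -13*1/6 = -13/6 ≈ -2.1667)
V(k) = -128 + 32*k (V(k) = 8*(4*(-4 + k)) = 8*(-16 + 4*k) = -128 + 32*k)
Q(H) = -160 - H (Q(H) = (-128 + 32*(-1)) - H = (-128 - 32) - H = -160 - H)
-128*(Q(h) - Y) = -128*((-160 - 1*(-13/6)) - 1*(-4)) = -128*((-160 + 13/6) + 4) = -128*(-947/6 + 4) = -128*(-923/6) = 59072/3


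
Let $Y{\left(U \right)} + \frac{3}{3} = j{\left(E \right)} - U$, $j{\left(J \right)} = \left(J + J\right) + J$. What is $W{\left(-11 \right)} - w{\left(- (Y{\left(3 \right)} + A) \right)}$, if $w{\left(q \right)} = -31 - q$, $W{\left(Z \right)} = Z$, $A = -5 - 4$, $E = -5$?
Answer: $48$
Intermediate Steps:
$j{\left(J \right)} = 3 J$ ($j{\left(J \right)} = 2 J + J = 3 J$)
$A = -9$ ($A = -5 - 4 = -9$)
$Y{\left(U \right)} = -16 - U$ ($Y{\left(U \right)} = -1 - \left(15 + U\right) = -16 - U$)
$W{\left(-11 \right)} - w{\left(- (Y{\left(3 \right)} + A) \right)} = -11 - \left(-31 - - (\left(-16 - 3\right) - 9)\right) = -11 - \left(-31 - - (-19 - 9)\right) = -11 - \left(-31 - \left(-1\right) \left(-28\right)\right) = -11 - \left(-31 - 28\right) = -11 - -59 = -11 + 59 = 48$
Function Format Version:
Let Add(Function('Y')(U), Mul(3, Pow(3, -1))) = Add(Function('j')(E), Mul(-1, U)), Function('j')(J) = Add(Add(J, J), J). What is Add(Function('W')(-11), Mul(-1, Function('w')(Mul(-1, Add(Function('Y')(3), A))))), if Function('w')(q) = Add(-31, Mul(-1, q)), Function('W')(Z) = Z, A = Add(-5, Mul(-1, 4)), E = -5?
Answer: 48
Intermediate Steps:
Function('j')(J) = Mul(3, J) (Function('j')(J) = Add(Mul(2, J), J) = Mul(3, J))
A = -9 (A = Add(-5, -4) = -9)
Function('Y')(U) = Add(-16, Mul(-1, U)) (Function('Y')(U) = Add(-1, Add(Mul(3, -5), Mul(-1, U))) = Add(-1, Add(-15, Mul(-1, U))) = Add(-16, Mul(-1, U)))
Add(Function('W')(-11), Mul(-1, Function('w')(Mul(-1, Add(Function('Y')(3), A))))) = Add(-11, Mul(-1, Add(-31, Mul(-1, Mul(-1, Add(Add(-16, Mul(-1, 3)), -9)))))) = Add(-11, Mul(-1, Add(-31, Mul(-1, Mul(-1, Add(Add(-16, -3), -9)))))) = Add(-11, Mul(-1, Add(-31, Mul(-1, Mul(-1, Add(-19, -9)))))) = Add(-11, Mul(-1, Add(-31, Mul(-1, Mul(-1, -28))))) = Add(-11, Mul(-1, Add(-31, Mul(-1, 28)))) = Add(-11, Mul(-1, Add(-31, -28))) = Add(-11, Mul(-1, -59)) = Add(-11, 59) = 48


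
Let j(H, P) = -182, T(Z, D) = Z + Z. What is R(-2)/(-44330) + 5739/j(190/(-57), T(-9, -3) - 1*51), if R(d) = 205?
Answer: -978643/31031 ≈ -31.538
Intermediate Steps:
T(Z, D) = 2*Z
R(-2)/(-44330) + 5739/j(190/(-57), T(-9, -3) - 1*51) = 205/(-44330) + 5739/(-182) = 205*(-1/44330) + 5739*(-1/182) = -41/8866 - 5739/182 = -978643/31031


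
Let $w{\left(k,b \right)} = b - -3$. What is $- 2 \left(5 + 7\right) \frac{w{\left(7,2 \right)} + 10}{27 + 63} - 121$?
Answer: $-125$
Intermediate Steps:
$w{\left(k,b \right)} = 3 + b$ ($w{\left(k,b \right)} = b + 3 = 3 + b$)
$- 2 \left(5 + 7\right) \frac{w{\left(7,2 \right)} + 10}{27 + 63} - 121 = - 2 \left(5 + 7\right) \frac{\left(3 + 2\right) + 10}{27 + 63} - 121 = \left(-2\right) 12 \frac{5 + 10}{90} - 121 = - 24 \cdot 15 \cdot \frac{1}{90} - 121 = \left(-24\right) \frac{1}{6} - 121 = -4 - 121 = -125$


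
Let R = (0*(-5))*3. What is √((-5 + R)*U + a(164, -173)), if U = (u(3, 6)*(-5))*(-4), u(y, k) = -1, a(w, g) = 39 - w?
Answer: 5*I ≈ 5.0*I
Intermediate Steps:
R = 0 (R = 0*3 = 0)
U = -20 (U = -1*(-5)*(-4) = 5*(-4) = -20)
√((-5 + R)*U + a(164, -173)) = √((-5 + 0)*(-20) + (39 - 1*164)) = √(-5*(-20) + (39 - 164)) = √(100 - 125) = √(-25) = 5*I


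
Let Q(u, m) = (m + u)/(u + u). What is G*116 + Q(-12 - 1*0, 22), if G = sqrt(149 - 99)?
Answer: -5/12 + 580*sqrt(2) ≈ 819.83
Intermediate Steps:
Q(u, m) = (m + u)/(2*u) (Q(u, m) = (m + u)/((2*u)) = (m + u)*(1/(2*u)) = (m + u)/(2*u))
G = 5*sqrt(2) (G = sqrt(50) = 5*sqrt(2) ≈ 7.0711)
G*116 + Q(-12 - 1*0, 22) = (5*sqrt(2))*116 + (22 + (-12 - 1*0))/(2*(-12 - 1*0)) = 580*sqrt(2) + (22 + (-12 + 0))/(2*(-12 + 0)) = 580*sqrt(2) + (1/2)*(22 - 12)/(-12) = 580*sqrt(2) + (1/2)*(-1/12)*10 = 580*sqrt(2) - 5/12 = -5/12 + 580*sqrt(2)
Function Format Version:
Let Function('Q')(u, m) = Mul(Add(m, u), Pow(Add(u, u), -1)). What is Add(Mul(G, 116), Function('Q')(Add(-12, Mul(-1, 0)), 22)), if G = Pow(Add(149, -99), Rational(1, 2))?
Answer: Add(Rational(-5, 12), Mul(580, Pow(2, Rational(1, 2)))) ≈ 819.83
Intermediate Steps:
Function('Q')(u, m) = Mul(Rational(1, 2), Pow(u, -1), Add(m, u)) (Function('Q')(u, m) = Mul(Add(m, u), Pow(Mul(2, u), -1)) = Mul(Add(m, u), Mul(Rational(1, 2), Pow(u, -1))) = Mul(Rational(1, 2), Pow(u, -1), Add(m, u)))
G = Mul(5, Pow(2, Rational(1, 2))) (G = Pow(50, Rational(1, 2)) = Mul(5, Pow(2, Rational(1, 2))) ≈ 7.0711)
Add(Mul(G, 116), Function('Q')(Add(-12, Mul(-1, 0)), 22)) = Add(Mul(Mul(5, Pow(2, Rational(1, 2))), 116), Mul(Rational(1, 2), Pow(Add(-12, Mul(-1, 0)), -1), Add(22, Add(-12, Mul(-1, 0))))) = Add(Mul(580, Pow(2, Rational(1, 2))), Mul(Rational(1, 2), Pow(Add(-12, 0), -1), Add(22, Add(-12, 0)))) = Add(Mul(580, Pow(2, Rational(1, 2))), Mul(Rational(1, 2), Pow(-12, -1), Add(22, -12))) = Add(Mul(580, Pow(2, Rational(1, 2))), Mul(Rational(1, 2), Rational(-1, 12), 10)) = Add(Mul(580, Pow(2, Rational(1, 2))), Rational(-5, 12)) = Add(Rational(-5, 12), Mul(580, Pow(2, Rational(1, 2))))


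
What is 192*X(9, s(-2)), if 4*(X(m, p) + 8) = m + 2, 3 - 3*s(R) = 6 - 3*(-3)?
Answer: -1008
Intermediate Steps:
s(R) = -4 (s(R) = 1 - (6 - 3*(-3))/3 = 1 - (6 + 9)/3 = 1 - ⅓*15 = 1 - 5 = -4)
X(m, p) = -15/2 + m/4 (X(m, p) = -8 + (m + 2)/4 = -8 + (2 + m)/4 = -8 + (½ + m/4) = -15/2 + m/4)
192*X(9, s(-2)) = 192*(-15/2 + (¼)*9) = 192*(-15/2 + 9/4) = 192*(-21/4) = -1008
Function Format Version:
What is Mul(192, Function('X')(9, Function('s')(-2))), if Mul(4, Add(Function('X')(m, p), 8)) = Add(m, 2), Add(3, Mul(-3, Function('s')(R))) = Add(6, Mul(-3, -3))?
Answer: -1008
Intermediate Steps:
Function('s')(R) = -4 (Function('s')(R) = Add(1, Mul(Rational(-1, 3), Add(6, Mul(-3, -3)))) = Add(1, Mul(Rational(-1, 3), Add(6, 9))) = Add(1, Mul(Rational(-1, 3), 15)) = Add(1, -5) = -4)
Function('X')(m, p) = Add(Rational(-15, 2), Mul(Rational(1, 4), m)) (Function('X')(m, p) = Add(-8, Mul(Rational(1, 4), Add(m, 2))) = Add(-8, Mul(Rational(1, 4), Add(2, m))) = Add(-8, Add(Rational(1, 2), Mul(Rational(1, 4), m))) = Add(Rational(-15, 2), Mul(Rational(1, 4), m)))
Mul(192, Function('X')(9, Function('s')(-2))) = Mul(192, Add(Rational(-15, 2), Mul(Rational(1, 4), 9))) = Mul(192, Add(Rational(-15, 2), Rational(9, 4))) = Mul(192, Rational(-21, 4)) = -1008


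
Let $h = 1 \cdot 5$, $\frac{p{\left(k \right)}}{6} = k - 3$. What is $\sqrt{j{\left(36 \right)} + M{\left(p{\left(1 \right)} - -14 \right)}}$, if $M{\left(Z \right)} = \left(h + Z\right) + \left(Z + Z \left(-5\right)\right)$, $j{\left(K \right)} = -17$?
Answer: $3 i \sqrt{2} \approx 4.2426 i$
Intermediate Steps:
$p{\left(k \right)} = -18 + 6 k$ ($p{\left(k \right)} = 6 \left(k - 3\right) = 6 \left(-3 + k\right) = -18 + 6 k$)
$h = 5$
$M{\left(Z \right)} = 5 - 3 Z$ ($M{\left(Z \right)} = \left(5 + Z\right) + \left(Z + Z \left(-5\right)\right) = \left(5 + Z\right) + \left(Z - 5 Z\right) = \left(5 + Z\right) - 4 Z = 5 - 3 Z$)
$\sqrt{j{\left(36 \right)} + M{\left(p{\left(1 \right)} - -14 \right)}} = \sqrt{-17 + \left(5 - 3 \left(\left(-18 + 6 \cdot 1\right) - -14\right)\right)} = \sqrt{-17 + \left(5 - 3 \left(\left(-18 + 6\right) + 14\right)\right)} = \sqrt{-17 + \left(5 - 3 \left(-12 + 14\right)\right)} = \sqrt{-17 + \left(5 - 6\right)} = \sqrt{-17 - 1} = \sqrt{-18} = 3 i \sqrt{2}$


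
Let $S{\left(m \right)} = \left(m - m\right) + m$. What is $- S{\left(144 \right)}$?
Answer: $-144$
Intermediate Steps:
$S{\left(m \right)} = m$ ($S{\left(m \right)} = 0 + m = m$)
$- S{\left(144 \right)} = \left(-1\right) 144 = -144$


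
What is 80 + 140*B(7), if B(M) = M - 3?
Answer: 640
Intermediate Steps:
B(M) = -3 + M
80 + 140*B(7) = 80 + 140*(-3 + 7) = 80 + 140*4 = 80 + 560 = 640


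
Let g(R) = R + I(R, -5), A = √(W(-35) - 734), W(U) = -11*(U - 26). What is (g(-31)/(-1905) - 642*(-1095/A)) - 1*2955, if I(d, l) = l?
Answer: -1876413/635 - 234330*I*√7/7 ≈ -2955.0 - 88568.0*I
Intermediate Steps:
W(U) = 286 - 11*U (W(U) = -11*(-26 + U) = 286 - 11*U)
A = 3*I*√7 (A = √((286 - 11*(-35)) - 734) = √((286 + 385) - 734) = √(671 - 734) = √(-63) = 3*I*√7 ≈ 7.9373*I)
g(R) = -5 + R (g(R) = R - 5 = -5 + R)
(g(-31)/(-1905) - 642*(-1095/A)) - 1*2955 = ((-5 - 31)/(-1905) - 642*365*I*√7/7) - 1*2955 = (-36*(-1/1905) - 642*365*I*√7/7) - 2955 = (12/635 - 642*365*I*√7/7) - 2955 = (12/635 - 234330*I*√7/7) - 2955 = -1876413/635 - 234330*I*√7/7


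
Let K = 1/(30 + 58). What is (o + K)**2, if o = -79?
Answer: 48316401/7744 ≈ 6239.2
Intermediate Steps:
K = 1/88 ≈ 0.011364
(o + K)**2 = (-79 + 1/88)**2 = (-6951/88)**2 = 48316401/7744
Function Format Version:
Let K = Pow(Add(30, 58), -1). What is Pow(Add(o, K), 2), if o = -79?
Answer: Rational(48316401, 7744) ≈ 6239.2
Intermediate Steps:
K = Rational(1, 88) (K = Pow(88, -1) = Rational(1, 88) ≈ 0.011364)
Pow(Add(o, K), 2) = Pow(Add(-79, Rational(1, 88)), 2) = Pow(Rational(-6951, 88), 2) = Rational(48316401, 7744)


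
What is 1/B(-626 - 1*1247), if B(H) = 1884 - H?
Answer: 1/3757 ≈ 0.00026617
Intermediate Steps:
1/B(-626 - 1*1247) = 1/(1884 - (-626 - 1*1247)) = 1/(1884 - (-626 - 1247)) = 1/(1884 - 1*(-1873)) = 1/(1884 + 1873) = 1/3757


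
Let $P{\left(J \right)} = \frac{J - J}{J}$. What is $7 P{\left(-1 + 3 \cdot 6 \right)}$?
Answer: $0$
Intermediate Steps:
$P{\left(J \right)} = 0$ ($P{\left(J \right)} = \frac{0}{J} = 0$)
$7 P{\left(-1 + 3 \cdot 6 \right)} = 7 \cdot 0 = 0$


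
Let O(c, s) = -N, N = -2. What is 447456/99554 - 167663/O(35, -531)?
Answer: -8345313695/99554 ≈ -83827.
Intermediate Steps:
O(c, s) = 2 (O(c, s) = -1*(-2) = 2)
447456/99554 - 167663/O(35, -531) = 447456/99554 - 167663/2 = 447456*(1/99554) - 167663*1/2 = 223728/49777 - 167663/2 = -8345313695/99554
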